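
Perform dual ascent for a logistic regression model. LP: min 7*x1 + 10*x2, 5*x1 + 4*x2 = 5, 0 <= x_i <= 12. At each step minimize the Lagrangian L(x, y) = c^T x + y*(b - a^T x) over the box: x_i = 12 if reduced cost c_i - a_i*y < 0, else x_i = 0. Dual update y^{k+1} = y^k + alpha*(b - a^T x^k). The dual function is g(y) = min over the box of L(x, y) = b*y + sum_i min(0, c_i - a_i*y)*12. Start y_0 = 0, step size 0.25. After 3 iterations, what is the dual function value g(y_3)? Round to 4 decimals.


Dual ascent for LP: min 7*x1 + 10*x2, 5*x1 + 4*x2 = 5, 0 <= x_i <= 12
Step 1: y^k = 0.0, reduced costs: (7.0, 10.0)
  x^k = (0.0, 0.0), subgradient = b - a^T x = 5.0
  y^{k+1} = 0.0 + 0.25*5.0 = 1.25
Step 2: y^k = 1.25, reduced costs: (0.75, 5.0)
  x^k = (0.0, 0.0), subgradient = b - a^T x = 5.0
  y^{k+1} = 1.25 + 0.25*5.0 = 2.5
Step 3: y^k = 2.5, reduced costs: (-5.5, 0.0)
  x^k = (12.0, 0.0), subgradient = b - a^T x = -55.0
  y^{k+1} = 2.5 + 0.25*-55.0 = -11.25
Dual objective at y_3 = -11.25: reduced costs (63.25, 55.0), box minimizer x = (0.0, 0.0)
g(y_3) = b*y + (c1 - a1*y)*x1 + (c2 - a2*y)*x2 = 5*(-11.25) + 63.25*0.0 + 55.0*0.0 = -56.25 + 0.0 + 0.0 = -56.25


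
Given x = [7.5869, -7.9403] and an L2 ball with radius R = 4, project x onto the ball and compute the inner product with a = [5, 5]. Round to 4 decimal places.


Step 1: Compute ||x|| (intermediates to 6 decimals).
||x|| = sqrt(7.5869^2 + (-7.9403)^2) = 10.982232
Step 2: Project.
Since ||x|| > R, scale = R/||x|| = 4/10.982232 = 0.364225, proj(x) = scale * x
proj(x) = [2.763339, -2.892056]
Step 3: Dot product.
a^T * proj(x) = 5*2.763339 + 5*(-2.892056) = -0.6436


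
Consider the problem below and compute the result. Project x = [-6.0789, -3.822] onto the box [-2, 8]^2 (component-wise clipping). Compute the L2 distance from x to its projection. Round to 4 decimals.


Project each component onto [-2, 8].
clip(-6.0789) = -2.0, clip(-3.822) = -2.0
Projection = [-2.0, -2.0]
Squared diffs: [16.6374, 3.3197]
Distance = sqrt(19.9571) = 4.4673


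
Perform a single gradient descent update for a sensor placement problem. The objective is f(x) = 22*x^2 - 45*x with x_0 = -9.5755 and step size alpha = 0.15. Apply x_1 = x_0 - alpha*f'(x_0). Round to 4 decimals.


We compute the gradient at x_0 and apply the update.
f'(x) = 44*x - 45
f'(-9.5755) = 44*-9.5755 - 45 = -466.322
x_1 = -9.5755 - 0.15*-466.322 = 60.3728


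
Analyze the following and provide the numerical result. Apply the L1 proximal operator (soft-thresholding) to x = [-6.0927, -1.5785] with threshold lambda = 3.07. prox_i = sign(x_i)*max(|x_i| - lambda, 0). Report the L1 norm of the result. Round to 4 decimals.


Soft-thresholding with lambda = 3.07:
prox(-6.0927) = sign(-6.0927)*max(|-6.0927| - 3.07, 0) = -3.0227
prox(-1.5785) = sign(-1.5785)*max(|-1.5785| - 3.07, 0) = 0.0
prox(x) = [-3.0227, 0.0]
||prox(x)||_1 = 3.0227 + 0.0 = 3.0227


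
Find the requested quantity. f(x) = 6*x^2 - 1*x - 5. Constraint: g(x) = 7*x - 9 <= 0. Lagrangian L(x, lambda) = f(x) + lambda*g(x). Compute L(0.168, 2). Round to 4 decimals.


Step 1: Evaluate f(x).
f(0.168) = 6*0.168^2 - 1*0.168 - 5 = -4.9987
Step 2: Evaluate g(x).
g(0.168) = 7*0.168 - 9 = -7.824
Step 3: Compute Lagrangian.
L = -4.9987 + 2*-7.824 = -20.6467


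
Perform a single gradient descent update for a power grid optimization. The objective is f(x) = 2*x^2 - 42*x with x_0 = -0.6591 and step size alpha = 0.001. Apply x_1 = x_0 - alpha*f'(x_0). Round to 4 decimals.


We compute the gradient at x_0 and apply the update.
f'(x) = 4*x - 42
f'(-0.6591) = 4*-0.6591 - 42 = -44.6364
x_1 = -0.6591 - 0.001*-44.6364 = -0.6145


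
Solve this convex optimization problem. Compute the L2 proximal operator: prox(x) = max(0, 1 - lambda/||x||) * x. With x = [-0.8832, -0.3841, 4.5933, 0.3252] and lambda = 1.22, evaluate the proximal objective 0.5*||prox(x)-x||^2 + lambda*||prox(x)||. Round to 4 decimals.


Step 1: Compute ||x||.
||x|| = 4.7044
Step 2: Compute scaling factor.
scale = max(0, 1 - 1.22/4.7044) = 0.7407
Step 3: prox(x) = [-0.6542, -0.2845, 3.4021, 0.2409]
||prox(x)|| = 3.4844
Step 4: Proximal objective.
0.5*||prox-x||^2 = 0.7442
lambda*||prox|| = 4.251
Total = 4.9952


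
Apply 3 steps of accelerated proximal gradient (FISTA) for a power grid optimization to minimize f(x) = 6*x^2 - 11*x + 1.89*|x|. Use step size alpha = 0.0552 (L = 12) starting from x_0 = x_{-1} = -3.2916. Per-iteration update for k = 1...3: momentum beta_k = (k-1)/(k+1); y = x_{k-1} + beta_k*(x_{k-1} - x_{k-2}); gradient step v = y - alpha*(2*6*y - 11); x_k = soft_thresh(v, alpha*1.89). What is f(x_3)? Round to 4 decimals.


FISTA on f(x) = 6*x^2 - 11*x + 1.89*|x|
L = 12, alpha = 0.0552
Iteration 1: beta = 0.0, y = -3.2916 + 0.0*(-3.2916 + 3.2916) = -3.2916
  grad(y) = -50.4992, v = y - alpha*grad = -0.504
  prox(v) = soft_thresh(-0.504, 0.1043) = -0.3997
Iteration 2: beta = 0.3333, y = -0.3997 + 0.3333*(-0.3997 + 3.2916) = 0.5642
  grad(y) = -4.2291, v = y - alpha*grad = 0.7977
  prox(v) = soft_thresh(0.7977, 0.1043) = 0.6934
Iteration 3: beta = 0.5, y = 0.6934 + 0.5*(0.6934 + 0.3997) = 1.2399
  grad(y) = 3.8788, v = y - alpha*grad = 1.0258
  prox(v) = soft_thresh(1.0258, 0.1043) = 0.9215
f(x_3) = 6*0.9215^2 - 11*0.9215 + 1.89*|0.9215| = -3.3


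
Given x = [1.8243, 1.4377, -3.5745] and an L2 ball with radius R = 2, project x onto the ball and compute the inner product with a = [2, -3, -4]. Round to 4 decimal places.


Step 1: Compute ||x|| (intermediates to 6 decimals).
||x|| = sqrt(1.8243^2 + 1.4377^2 + (-3.5745)^2) = 4.262875
Step 2: Project.
Since ||x|| > R, scale = R/||x|| = 2/4.262875 = 0.469167, proj(x) = scale * x
proj(x) = [0.855901, 0.674521, -1.677037]
Step 3: Dot product.
a^T * proj(x) = 2*0.855901 - 3*0.674521 - 4*(-1.677037) = 6.3964


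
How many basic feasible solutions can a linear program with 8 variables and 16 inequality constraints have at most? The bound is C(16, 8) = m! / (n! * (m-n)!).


Each vertex corresponds to some choice of n active constraints out of m, so the number of vertices is at most C(m, n) = m! / (n!(m-n)!).
m = 16, n = 8
Numerator: 16 * 15 * 14 * 13 * 12 * 11 * 10 * 9
Denominator: 8! = 40320
C(16, 8) = 12870


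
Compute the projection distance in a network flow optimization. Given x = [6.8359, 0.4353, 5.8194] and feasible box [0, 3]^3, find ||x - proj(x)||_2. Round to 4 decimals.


Project each component onto [0, 3].
clip(6.8359) = 3.0, clip(0.4353) = 0.4353, clip(5.8194) = 3.0
Projection = [3.0, 0.4353, 3.0]
Squared diffs: [14.7141, 0.0, 7.949]
Distance = sqrt(22.6631) = 4.7606


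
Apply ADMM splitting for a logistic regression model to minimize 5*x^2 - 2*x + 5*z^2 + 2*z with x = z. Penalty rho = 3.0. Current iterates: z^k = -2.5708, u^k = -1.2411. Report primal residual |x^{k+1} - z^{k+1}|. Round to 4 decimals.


ADMM iteration with rho = 3.0, z^k = -2.5708, u^k = -1.2411
Step 1: x-update.
Minimize 5*x^2 - 2*x + (3.0/2)*(x + 2.5708 - 1.2411)^2
FOC: (2*5 + 3.0)*x = 2 + 3.0*(-2.5708 + 1.2411)
x^{k+1} = -0.153
Step 2: z-update.
Minimize 5*z^2 + 2*z + (3.0/2)*(-0.153 - z - 1.2411)^2
FOC: (2*5 + 3.0)*z = -2 + 3.0*(-0.153 - 1.2411)
z^{k+1} = -0.4756
Step 3: u-update.
u^{k+1} = -1.2411 - 0.153 + 0.4756 = -0.9185
Step 4: Primal residual = |-0.153 + 0.4756| = 0.3226


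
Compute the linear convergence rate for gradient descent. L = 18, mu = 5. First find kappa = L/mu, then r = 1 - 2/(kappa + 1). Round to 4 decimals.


Step 1: Compute the condition number.
kappa = L/mu = 18/5 = 3.6
Step 2: Compute the convergence rate.
r = 1 - 2/(kappa + 1) = 1 - 2*mu/(L + mu) = (L - mu)/(L + mu) = 13/23 = 0.5652


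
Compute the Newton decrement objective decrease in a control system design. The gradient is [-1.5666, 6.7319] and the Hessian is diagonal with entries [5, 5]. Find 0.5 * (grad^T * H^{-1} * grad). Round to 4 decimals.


Step 1: H is diagonal, so H^(-1) * g = [-0.3133, 1.3464].
Step 2: g^T H^(-1) g = sum_i g_i^2 / H_ii
  = (-1.5666)^2/5 + (6.7319)^2/5
  = 0.4908 + 9.0637 = 9.5545
Step 3: Objective decrease = 0.5 * g^T H^(-1) g = 4.7773


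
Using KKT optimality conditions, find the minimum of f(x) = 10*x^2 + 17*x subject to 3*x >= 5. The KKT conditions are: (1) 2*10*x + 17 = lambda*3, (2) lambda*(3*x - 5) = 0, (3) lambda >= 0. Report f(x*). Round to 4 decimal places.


Step 1: Try lambda = 0 (constraint inactive).
x_unc = -17/(2*10) = -0.85
Check: 3*-0.85 = -2.55 < 5 -- violated!
Step 2: Constraint must be active: 3*x = 5
x* = 5/3 = 1.6667 (rounded; the exact value 5/3 is used below)
lambda = (2*10*(5/3) + 17)/3 = 16.7778
Step 3: Compute optimal value.
f(x*) = 10*(5/3)^2 + 17*(5/3) = 56.1111


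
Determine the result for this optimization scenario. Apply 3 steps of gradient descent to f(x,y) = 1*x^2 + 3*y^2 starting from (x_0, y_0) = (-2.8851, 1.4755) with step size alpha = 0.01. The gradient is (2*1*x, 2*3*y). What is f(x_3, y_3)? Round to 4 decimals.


Gradient descent on f(x,y) = 1*x^2 + 3*y^2.
Starting point: (-2.8851, 1.4755), alpha = 0.01
Step 1: grad_x = 2*1*-2.8851 = -5.7702, grad_y = 2*3*1.4755 = 8.853
  x_1 = -2.8851 - 0.01*-5.7702 = -2.8274
  y_1 = 1.4755 - 0.01*8.853 = 1.387
Step 2: grad_x = 2*1*-2.8274 = -5.6548, grad_y = 2*3*1.387 = 8.3218
  x_2 = -2.8274 - 0.01*-5.6548 = -2.7709
  y_2 = 1.387 - 0.01*8.3218 = 1.3038
Step 3: grad_x = 2*1*-2.7709 = -5.5417, grad_y = 2*3*1.3038 = 7.8225
  x_3 = -2.7709 - 0.01*-5.5417 = -2.7154
  y_3 = 1.3038 - 0.01*7.8225 = 1.2255
f(-2.7154, 1.2255) = 1*(-2.7154)^2 + 3*1.2255^2 = 11.8793


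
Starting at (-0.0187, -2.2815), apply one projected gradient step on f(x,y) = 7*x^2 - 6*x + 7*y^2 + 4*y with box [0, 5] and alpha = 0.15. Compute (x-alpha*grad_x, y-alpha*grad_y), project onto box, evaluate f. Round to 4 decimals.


Step 1: Compute gradient at (-0.0187, -2.2815).
grad_x = 2*7*-0.0187 - 6 = -6.2618
grad_y = 2*7*-2.2815 + 4 = -27.941
Step 2: Gradient step.
x_raw = -0.0187 - 0.15*-6.2618 = 0.9206
y_raw = -2.2815 - 0.15*-27.941 = 1.9097
Step 3: Project onto [0, 5].
x_proj = clip(0.9206) = 0.9206
y_proj = clip(1.9097) = 1.9097
Step 4: Evaluate f.
f(0.9206, 1.9097) = 33.5747


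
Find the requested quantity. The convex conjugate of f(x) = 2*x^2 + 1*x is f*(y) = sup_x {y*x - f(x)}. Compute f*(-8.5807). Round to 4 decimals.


f*(y) = sup_x {y*x - a*x^2 - b*x} = sup_x {(y-b)*x - a*x^2}
FOC: (y - b) - 2a*x = 0 => x* = (y - b)/(2a)
x* = (-8.5807 - 1)/(2*2) = -2.3952
f*(-8.5807) = (y-b)^2/(4a) = (-8.5807 - 1)^2/(4*2)
= 91.7898/8 = 11.4737


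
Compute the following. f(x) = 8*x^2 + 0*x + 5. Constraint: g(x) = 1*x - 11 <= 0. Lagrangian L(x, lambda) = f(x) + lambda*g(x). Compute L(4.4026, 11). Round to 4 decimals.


Step 1: Evaluate f(x).
f(4.4026) = 8*4.4026^2 + 0*4.4026 + 5 = 160.0631
Step 2: Evaluate g(x).
g(4.4026) = 1*4.4026 - 11 = -6.5974
Step 3: Compute Lagrangian.
L = 160.0631 + 11*-6.5974 = 87.4917


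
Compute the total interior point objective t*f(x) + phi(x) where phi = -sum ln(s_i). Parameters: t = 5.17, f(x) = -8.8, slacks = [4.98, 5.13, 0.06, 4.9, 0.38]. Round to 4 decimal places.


Step 1: Compute log-barrier.
ln values: [1.6054, 1.6351, -2.8134, 1.5892, -0.9676]
phi = -(1.6054 + 1.6351 - 2.8134 + 1.5892 - 0.9676) = -1.0488
Step 2: Compute augmented objective.
t*f(x) = 5.17*-8.8 = -45.496
Total = -45.496 - 1.0488 = -46.5448


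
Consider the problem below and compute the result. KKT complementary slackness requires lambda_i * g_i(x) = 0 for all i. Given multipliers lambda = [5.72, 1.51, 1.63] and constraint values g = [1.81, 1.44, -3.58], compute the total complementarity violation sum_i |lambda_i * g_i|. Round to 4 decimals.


KKT complementary slackness check:
lambda_1 * g_1 = 5.72 * 1.81 = 10.3532
lambda_2 * g_2 = 1.51 * 1.44 = 2.1744
lambda_3 * g_3 = 1.63 * -3.58 = -5.8354
Total violation = 10.3532 + 2.1744 + 5.8354 = 18.363


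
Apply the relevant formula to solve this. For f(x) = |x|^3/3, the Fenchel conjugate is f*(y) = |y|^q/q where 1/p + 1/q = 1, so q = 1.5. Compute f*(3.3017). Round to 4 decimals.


The conjugate exponent q satisfies 1/p + 1/q = 1.
p = 3, so q = 3/(3 - 1) = 1.5
|y|^q = 3.3017^1.5 = 5.9994
f*(3.3017) = 5.9994 / 1.5 = 3.9996


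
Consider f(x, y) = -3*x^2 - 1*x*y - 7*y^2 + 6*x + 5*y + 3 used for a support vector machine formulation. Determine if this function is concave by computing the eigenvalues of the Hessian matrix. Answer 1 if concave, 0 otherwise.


The Hessian of f(x,y) = -3*x^2 - 1*x*y - 7*y^2 + 6*x + 5*y + 3 is:
H = [[-6, -1], [-1, -14]]
Trace = -6 - 14 = -20
Determinant = -6*-14 - (-1)^2 = 83
Discriminant = (-20)^2 - 4*83 = 68.0
Eigenvalues: lambda_1 = -14.1231, lambda_2 = -5.8769
The function is concave.

1


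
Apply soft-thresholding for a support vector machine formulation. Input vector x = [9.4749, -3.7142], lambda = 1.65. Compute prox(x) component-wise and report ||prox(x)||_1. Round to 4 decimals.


Soft-thresholding with lambda = 1.65:
prox(9.4749) = sign(9.4749)*max(|9.4749| - 1.65, 0) = 7.8249
prox(-3.7142) = sign(-3.7142)*max(|-3.7142| - 1.65, 0) = -2.0642
prox(x) = [7.8249, -2.0642]
||prox(x)||_1 = 7.8249 + 2.0642 = 9.8891


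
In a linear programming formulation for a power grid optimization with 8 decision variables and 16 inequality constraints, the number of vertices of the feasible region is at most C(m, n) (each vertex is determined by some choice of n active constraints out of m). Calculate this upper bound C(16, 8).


Each vertex corresponds to some choice of n active constraints out of m, so the number of vertices is at most C(m, n) = m! / (n!(m-n)!).
m = 16, n = 8
Numerator: 16 * 15 * 14 * 13 * 12 * 11 * 10 * 9
Denominator: 8! = 40320
C(16, 8) = 12870


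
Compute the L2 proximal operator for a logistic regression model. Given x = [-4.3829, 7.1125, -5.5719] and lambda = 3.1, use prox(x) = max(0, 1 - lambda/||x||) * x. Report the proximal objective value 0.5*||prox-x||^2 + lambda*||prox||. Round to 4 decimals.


Step 1: Compute ||x||.
||x|| = 10.0421
Step 2: Compute scaling factor.
scale = max(0, 1 - 3.1/10.0421) = 0.6913
Step 3: prox(x) = [-3.0299, 4.9169, -3.8519]
||prox(x)|| = 6.9421
Step 4: Proximal objective.
0.5*||prox-x||^2 = 4.805
lambda*||prox|| = 21.5205
Total = 26.3255


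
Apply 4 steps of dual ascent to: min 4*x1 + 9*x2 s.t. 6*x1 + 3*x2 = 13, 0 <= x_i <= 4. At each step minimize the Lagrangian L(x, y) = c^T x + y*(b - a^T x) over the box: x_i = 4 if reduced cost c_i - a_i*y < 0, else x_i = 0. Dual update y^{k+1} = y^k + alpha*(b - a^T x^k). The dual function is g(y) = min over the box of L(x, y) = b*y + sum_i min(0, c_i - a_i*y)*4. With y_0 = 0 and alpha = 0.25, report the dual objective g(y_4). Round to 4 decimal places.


Dual ascent for LP: min 4*x1 + 9*x2, 6*x1 + 3*x2 = 13, 0 <= x_i <= 4
Step 1: y^k = 0.0, reduced costs: (4.0, 9.0)
  x^k = (0.0, 0.0), subgradient = b - a^T x = 13.0
  y^{k+1} = 0.0 + 0.25*13.0 = 3.25
Step 2: y^k = 3.25, reduced costs: (-15.5, -0.75)
  x^k = (4.0, 4.0), subgradient = b - a^T x = -23.0
  y^{k+1} = 3.25 + 0.25*-23.0 = -2.5
Step 3: y^k = -2.5, reduced costs: (19.0, 16.5)
  x^k = (0.0, 0.0), subgradient = b - a^T x = 13.0
  y^{k+1} = -2.5 + 0.25*13.0 = 0.75
Step 4: y^k = 0.75, reduced costs: (-0.5, 6.75)
  x^k = (4.0, 0.0), subgradient = b - a^T x = -11.0
  y^{k+1} = 0.75 + 0.25*-11.0 = -2.0
Dual objective at y_4 = -2.0: reduced costs (16.0, 15.0), box minimizer x = (0.0, 0.0)
g(y_4) = b*y + (c1 - a1*y)*x1 + (c2 - a2*y)*x2 = 13*(-2.0) + 16.0*0.0 + 15.0*0.0 = -26.0 + 0.0 + 0.0 = -26.0


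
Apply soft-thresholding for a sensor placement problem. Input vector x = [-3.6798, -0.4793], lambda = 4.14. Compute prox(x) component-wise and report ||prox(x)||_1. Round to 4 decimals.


Soft-thresholding with lambda = 4.14:
prox(-3.6798) = sign(-3.6798)*max(|-3.6798| - 4.14, 0) = 0.0
prox(-0.4793) = sign(-0.4793)*max(|-0.4793| - 4.14, 0) = 0.0
prox(x) = [0.0, 0.0]
||prox(x)||_1 = 0.0 + 0.0 = 0.0


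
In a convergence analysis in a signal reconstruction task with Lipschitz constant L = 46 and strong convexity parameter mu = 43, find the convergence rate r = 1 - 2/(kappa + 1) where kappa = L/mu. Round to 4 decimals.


Step 1: Compute the condition number.
kappa = L/mu = 46/43 = 1.0698
Step 2: Compute the convergence rate.
r = 1 - 2/(kappa + 1) = 1 - 2*mu/(L + mu) = (L - mu)/(L + mu) = 3/89 = 0.0337


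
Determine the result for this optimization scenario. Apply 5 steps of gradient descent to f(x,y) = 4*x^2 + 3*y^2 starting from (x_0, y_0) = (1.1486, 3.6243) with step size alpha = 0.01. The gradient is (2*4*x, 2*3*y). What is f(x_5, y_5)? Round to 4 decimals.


Gradient descent on f(x,y) = 4*x^2 + 3*y^2.
Starting point: (1.1486, 3.6243), alpha = 0.01
Step 1: grad_x = 2*4*1.1486 = 9.1888, grad_y = 2*3*3.6243 = 21.7458
  x_1 = 1.1486 - 0.01*9.1888 = 1.0567
  y_1 = 3.6243 - 0.01*21.7458 = 3.4068
Step 2: grad_x = 2*4*1.0567 = 8.4537, grad_y = 2*3*3.4068 = 20.4411
  x_2 = 1.0567 - 0.01*8.4537 = 0.9722
  y_2 = 3.4068 - 0.01*20.4411 = 3.2024
Step 3: grad_x = 2*4*0.9722 = 7.7774, grad_y = 2*3*3.2024 = 19.2146
  x_3 = 0.9722 - 0.01*7.7774 = 0.8944
  y_3 = 3.2024 - 0.01*19.2146 = 3.0103
Step 4: grad_x = 2*4*0.8944 = 7.1552, grad_y = 2*3*3.0103 = 18.0617
  x_4 = 0.8944 - 0.01*7.1552 = 0.8228
  y_4 = 3.0103 - 0.01*18.0617 = 2.8297
Step 5: grad_x = 2*4*0.8228 = 6.5828, grad_y = 2*3*2.8297 = 16.978
  x_5 = 0.8228 - 0.01*6.5828 = 0.757
  y_5 = 2.8297 - 0.01*16.978 = 2.6599
f(0.757, 2.6599) = 4*0.757^2 + 3*2.6599^2 = 23.5173


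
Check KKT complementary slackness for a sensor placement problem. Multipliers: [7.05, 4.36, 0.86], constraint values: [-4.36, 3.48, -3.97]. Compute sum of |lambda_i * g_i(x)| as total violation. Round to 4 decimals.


KKT complementary slackness check:
lambda_1 * g_1 = 7.05 * -4.36 = -30.738
lambda_2 * g_2 = 4.36 * 3.48 = 15.1728
lambda_3 * g_3 = 0.86 * -3.97 = -3.4142
Total violation = 30.738 + 15.1728 + 3.4142 = 49.325


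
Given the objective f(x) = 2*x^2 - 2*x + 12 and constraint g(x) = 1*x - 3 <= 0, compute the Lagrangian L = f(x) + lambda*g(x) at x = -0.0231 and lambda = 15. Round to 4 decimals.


Step 1: Evaluate f(x).
f(-0.0231) = 2*(-0.0231)^2 - 2*(-0.0231) + 12 = 12.0473
Step 2: Evaluate g(x).
g(-0.0231) = 1*-0.0231 - 3 = -3.0231
Step 3: Compute Lagrangian.
L = 12.0473 + 15*-3.0231 = -33.2992


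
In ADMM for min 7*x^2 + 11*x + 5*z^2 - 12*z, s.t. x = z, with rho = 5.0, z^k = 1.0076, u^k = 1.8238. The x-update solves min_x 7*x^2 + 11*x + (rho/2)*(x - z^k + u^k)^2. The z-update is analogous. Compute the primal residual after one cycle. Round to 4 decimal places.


ADMM iteration with rho = 5.0, z^k = 1.0076, u^k = 1.8238
Step 1: x-update.
Minimize 7*x^2 + 11*x + (5.0/2)*(x - 1.0076 + 1.8238)^2
FOC: (2*7 + 5.0)*x = -11 + 5.0*(1.0076 - 1.8238)
x^{k+1} = -0.7937
Step 2: z-update.
Minimize 5*z^2 - 12*z + (5.0/2)*(-0.7937 - z + 1.8238)^2
FOC: (2*5 + 5.0)*z = 12 + 5.0*(-0.7937 + 1.8238)
z^{k+1} = 1.1434
Step 3: u-update.
u^{k+1} = 1.8238 - 0.7937 - 1.1434 = -0.1133
Step 4: Primal residual = |-0.7937 - 1.1434| = 1.9371


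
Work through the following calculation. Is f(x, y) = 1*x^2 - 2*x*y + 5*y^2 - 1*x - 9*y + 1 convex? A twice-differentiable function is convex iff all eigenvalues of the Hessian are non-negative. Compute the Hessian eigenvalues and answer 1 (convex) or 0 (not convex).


The Hessian of f(x,y) = 1*x^2 - 2*x*y + 5*y^2 - 1*x - 9*y + 1 is:
H = [[2, -2], [-2, 10]]
Trace = 2 + 10 = 12
Determinant = 2*10 - (-2)^2 = 16
Discriminant = (12)^2 - 4*16 = 80.0
Eigenvalues: lambda_1 = 1.5279, lambda_2 = 10.4721
The function is convex.

1


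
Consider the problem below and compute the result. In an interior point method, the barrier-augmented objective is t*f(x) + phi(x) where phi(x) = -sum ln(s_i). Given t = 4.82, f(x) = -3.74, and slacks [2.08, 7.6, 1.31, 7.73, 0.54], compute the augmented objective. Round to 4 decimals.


Step 1: Compute log-barrier.
ln values: [0.7324, 2.0281, 0.27, 2.0451, -0.6162]
phi = -(0.7324 + 2.0281 + 0.27 + 2.0451 - 0.6162) = -4.4595
Step 2: Compute augmented objective.
t*f(x) = 4.82*-3.74 = -18.0268
Total = -18.0268 - 4.4595 = -22.4863


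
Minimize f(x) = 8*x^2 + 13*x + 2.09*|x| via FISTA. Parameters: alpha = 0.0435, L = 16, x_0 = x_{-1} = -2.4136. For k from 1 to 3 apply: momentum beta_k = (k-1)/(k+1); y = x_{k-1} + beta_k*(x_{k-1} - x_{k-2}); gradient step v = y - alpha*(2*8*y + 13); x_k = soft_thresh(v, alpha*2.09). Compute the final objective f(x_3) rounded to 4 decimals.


FISTA on f(x) = 8*x^2 + 13*x + 2.09*|x|
L = 16, alpha = 0.0435
Iteration 1: beta = 0.0, y = -2.4136 + 0.0*(-2.4136 + 2.4136) = -2.4136
  grad(y) = -25.6176, v = y - alpha*grad = -1.2992
  prox(v) = soft_thresh(-1.2992, 0.0909) = -1.2083
Iteration 2: beta = 0.3333, y = -1.2083 + 0.3333*(-1.2083 + 2.4136) = -0.8066
  grad(y) = 0.0951, v = y - alpha*grad = -0.8107
  prox(v) = soft_thresh(-0.8107, 0.0909) = -0.7198
Iteration 3: beta = 0.5, y = -0.7198 + 0.5*(-0.7198 + 1.2083) = -0.4755
  grad(y) = 5.3919, v = y - alpha*grad = -0.7101
  prox(v) = soft_thresh(-0.7101, 0.0909) = -0.6191
f(x_3) = 8*(-0.6191)^2 + 13*(-0.6191) + 2.09*|-0.6191| = -3.6881


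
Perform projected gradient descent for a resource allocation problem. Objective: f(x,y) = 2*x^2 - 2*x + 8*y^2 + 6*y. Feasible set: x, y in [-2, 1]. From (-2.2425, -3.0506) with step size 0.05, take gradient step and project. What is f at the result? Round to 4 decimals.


Step 1: Compute gradient at (-2.2425, -3.0506).
grad_x = 2*2*-2.2425 - 2 = -10.97
grad_y = 2*8*-3.0506 + 6 = -42.8096
Step 2: Gradient step.
x_raw = -2.2425 - 0.05*-10.97 = -1.694
y_raw = -3.0506 - 0.05*-42.8096 = -0.9101
Step 3: Project onto [-2, 1].
x_proj = clip(-1.694) = -1.694
y_proj = clip(-0.9101) = -0.9101
Step 4: Evaluate f.
f(-1.694, -0.9101) = 10.2931


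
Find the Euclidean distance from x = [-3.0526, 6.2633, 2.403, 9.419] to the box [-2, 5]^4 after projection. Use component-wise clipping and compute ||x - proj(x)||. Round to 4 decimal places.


Project each component onto [-2, 5].
clip(-3.0526) = -2.0, clip(6.2633) = 5.0, clip(2.403) = 2.403, clip(9.419) = 5.0
Projection = [-2.0, 5.0, 2.403, 5.0]
Squared diffs: [1.108, 1.5959, 0.0, 19.5276]
Distance = sqrt(22.2315) = 4.715


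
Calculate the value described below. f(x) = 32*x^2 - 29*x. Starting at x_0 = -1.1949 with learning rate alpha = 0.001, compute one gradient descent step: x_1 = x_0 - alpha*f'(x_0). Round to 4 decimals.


We compute the gradient at x_0 and apply the update.
f'(x) = 64*x - 29
f'(-1.1949) = 64*-1.1949 - 29 = -105.4736
x_1 = -1.1949 - 0.001*-105.4736 = -1.0894


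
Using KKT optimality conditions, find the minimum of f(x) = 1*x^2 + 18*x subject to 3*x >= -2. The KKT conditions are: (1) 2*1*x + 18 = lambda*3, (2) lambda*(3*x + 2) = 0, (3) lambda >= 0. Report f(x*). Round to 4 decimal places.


Step 1: Try lambda = 0 (constraint inactive).
x_unc = -18/(2*1) = -9.0
Check: 3*-9.0 = -27.0 < -2 -- violated!
Step 2: Constraint must be active: 3*x = -2
x* = -2/3 = -0.6667 (rounded; the exact value -2/3 is used below)
lambda = (2*1*(-2/3) + 18)/3 = 5.5556
Step 3: Compute optimal value.
f(x*) = 1*(-2/3)^2 + 18*(-2/3) = -11.5556


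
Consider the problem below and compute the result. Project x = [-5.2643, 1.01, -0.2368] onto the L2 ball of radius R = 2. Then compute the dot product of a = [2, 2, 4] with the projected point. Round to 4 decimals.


Step 1: Compute ||x|| (intermediates to 6 decimals).
||x|| = sqrt((-5.2643)^2 + 1.01^2 + (-0.2368)^2) = 5.365541
Step 2: Project.
Since ||x|| > R, scale = R/||x|| = 2/5.365541 = 0.372749, proj(x) = scale * x
proj(x) = [-1.962263, 0.376476, -0.088267]
Step 3: Dot product.
a^T * proj(x) = 2*(-1.962263) + 2*0.376476 + 4*(-0.088267) = -3.5246


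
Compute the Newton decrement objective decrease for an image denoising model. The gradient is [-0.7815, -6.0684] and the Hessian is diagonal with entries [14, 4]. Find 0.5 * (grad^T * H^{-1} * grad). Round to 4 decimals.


Step 1: H is diagonal, so H^(-1) * g = [-0.0558, -1.5171].
Step 2: g^T H^(-1) g = sum_i g_i^2 / H_ii
  = (-0.7815)^2/14 + (-6.0684)^2/4
  = 0.0436 + 9.2064 = 9.25
Step 3: Objective decrease = 0.5 * g^T H^(-1) g = 4.625


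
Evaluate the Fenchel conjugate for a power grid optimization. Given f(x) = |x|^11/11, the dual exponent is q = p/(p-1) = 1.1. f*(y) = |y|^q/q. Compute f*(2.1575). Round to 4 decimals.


The conjugate exponent q satisfies 1/p + 1/q = 1.
p = 11, so q = 11/(11 - 1) = 1.1
|y|^q = 2.1575^1.1 = 2.3299
f*(2.1575) = 2.3299 / 1.1 = 2.1181


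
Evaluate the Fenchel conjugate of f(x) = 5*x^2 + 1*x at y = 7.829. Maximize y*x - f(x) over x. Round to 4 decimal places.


f*(y) = sup_x {y*x - a*x^2 - b*x} = sup_x {(y-b)*x - a*x^2}
FOC: (y - b) - 2a*x = 0 => x* = (y - b)/(2a)
x* = (7.829 - 1)/(2*5) = 0.6829
f*(7.829) = (y-b)^2/(4a) = (7.829 - 1)^2/(4*5)
= 46.6352/20 = 2.3318


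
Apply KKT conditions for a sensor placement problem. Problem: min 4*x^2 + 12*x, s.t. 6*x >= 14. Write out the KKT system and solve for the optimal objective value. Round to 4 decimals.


Step 1: Try lambda = 0 (constraint inactive).
x_unc = -12/(2*4) = -1.5
Check: 6*-1.5 = -9.0 < 14 -- violated!
Step 2: Constraint must be active: 6*x = 14
x* = 14/6 = 7/3 = 2.3333 (rounded; the exact value 7/3 is used below)
lambda = (2*4*(7/3) + 12)/6 = 5.1111
Step 3: Compute optimal value.
f(x*) = 4*(7/3)^2 + 12*(7/3) = 49.7778


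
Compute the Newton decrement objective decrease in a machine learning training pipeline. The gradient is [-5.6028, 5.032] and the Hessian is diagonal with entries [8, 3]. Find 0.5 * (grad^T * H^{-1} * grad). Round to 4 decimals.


Step 1: H is diagonal, so H^(-1) * g = [-0.7004, 1.6773].
Step 2: g^T H^(-1) g = sum_i g_i^2 / H_ii
  = (-5.6028)^2/8 + (5.032)^2/3
  = 3.9239 + 8.4403 = 12.3643
Step 3: Objective decrease = 0.5 * g^T H^(-1) g = 6.1821


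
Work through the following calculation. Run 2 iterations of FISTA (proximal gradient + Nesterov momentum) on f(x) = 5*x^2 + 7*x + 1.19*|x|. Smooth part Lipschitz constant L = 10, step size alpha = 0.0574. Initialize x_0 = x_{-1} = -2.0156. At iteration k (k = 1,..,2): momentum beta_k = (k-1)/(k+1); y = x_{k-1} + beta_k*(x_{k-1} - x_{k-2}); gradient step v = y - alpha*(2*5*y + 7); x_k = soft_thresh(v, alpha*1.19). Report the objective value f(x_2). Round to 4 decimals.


FISTA on f(x) = 5*x^2 + 7*x + 1.19*|x|
L = 10, alpha = 0.0574
Iteration 1: beta = 0.0, y = -2.0156 + 0.0*(-2.0156 + 2.0156) = -2.0156
  grad(y) = -13.156, v = y - alpha*grad = -1.2604
  prox(v) = soft_thresh(-1.2604, 0.0683) = -1.1921
Iteration 2: beta = 0.3333, y = -1.1921 + 0.3333*(-1.1921 + 2.0156) = -0.9177
  grad(y) = -2.1765, v = y - alpha*grad = -0.7927
  prox(v) = soft_thresh(-0.7927, 0.0683) = -0.7244
f(x_2) = 5*(-0.7244)^2 + 7*(-0.7244) + 1.19*|-0.7244| = -1.585


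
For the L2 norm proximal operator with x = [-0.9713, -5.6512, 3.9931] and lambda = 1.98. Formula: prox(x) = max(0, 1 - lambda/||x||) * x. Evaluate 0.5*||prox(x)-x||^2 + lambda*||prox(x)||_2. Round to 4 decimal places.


Step 1: Compute ||x||.
||x|| = 6.9874
Step 2: Compute scaling factor.
scale = max(0, 1 - 1.98/6.9874) = 0.7166
Step 3: prox(x) = [-0.6961, -4.0498, 2.8616]
||prox(x)|| = 5.0074
Step 4: Proximal objective.
0.5*||prox-x||^2 = 1.9602
lambda*||prox|| = 9.9147
Total = 11.8749


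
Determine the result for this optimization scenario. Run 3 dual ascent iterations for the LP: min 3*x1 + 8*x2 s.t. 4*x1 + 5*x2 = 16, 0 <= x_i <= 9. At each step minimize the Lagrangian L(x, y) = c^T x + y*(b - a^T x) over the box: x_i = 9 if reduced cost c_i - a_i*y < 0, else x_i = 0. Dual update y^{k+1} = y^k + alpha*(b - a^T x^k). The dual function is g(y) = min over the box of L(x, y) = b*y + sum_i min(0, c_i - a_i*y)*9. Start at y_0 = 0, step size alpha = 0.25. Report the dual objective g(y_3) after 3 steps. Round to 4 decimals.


Dual ascent for LP: min 3*x1 + 8*x2, 4*x1 + 5*x2 = 16, 0 <= x_i <= 9
Step 1: y^k = 0.0, reduced costs: (3.0, 8.0)
  x^k = (0.0, 0.0), subgradient = b - a^T x = 16.0
  y^{k+1} = 0.0 + 0.25*16.0 = 4.0
Step 2: y^k = 4.0, reduced costs: (-13.0, -12.0)
  x^k = (9.0, 9.0), subgradient = b - a^T x = -65.0
  y^{k+1} = 4.0 + 0.25*-65.0 = -12.25
Step 3: y^k = -12.25, reduced costs: (52.0, 69.25)
  x^k = (0.0, 0.0), subgradient = b - a^T x = 16.0
  y^{k+1} = -12.25 + 0.25*16.0 = -8.25
Dual objective at y_3 = -8.25: reduced costs (36.0, 49.25), box minimizer x = (0.0, 0.0)
g(y_3) = b*y + (c1 - a1*y)*x1 + (c2 - a2*y)*x2 = 16*(-8.25) + 36.0*0.0 + 49.25*0.0 = -132.0 + 0.0 + 0.0 = -132.0


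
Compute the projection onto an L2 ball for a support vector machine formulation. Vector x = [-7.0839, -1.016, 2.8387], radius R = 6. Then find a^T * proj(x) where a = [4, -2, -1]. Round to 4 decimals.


Step 1: Compute ||x|| (intermediates to 6 decimals).
||x|| = sqrt((-7.0839)^2 + (-1.016)^2 + 2.8387^2) = 7.698838
Step 2: Project.
Since ||x|| > R, scale = R/||x|| = 6/7.698838 = 0.779338, proj(x) = scale * x
proj(x) = [-5.520752, -0.791807, 2.212307]
Step 3: Dot product.
a^T * proj(x) = 4*(-5.520752) - 2*(-0.791807) - 1*2.212307 = -22.7117


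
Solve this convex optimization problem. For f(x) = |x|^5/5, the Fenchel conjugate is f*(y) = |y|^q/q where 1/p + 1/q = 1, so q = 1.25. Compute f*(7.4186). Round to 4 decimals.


The conjugate exponent q satisfies 1/p + 1/q = 1.
p = 5, so q = 5/(5 - 1) = 1.25
|y|^q = 7.4186^1.25 = 12.2434
f*(7.4186) = 12.2434 / 1.25 = 9.7947


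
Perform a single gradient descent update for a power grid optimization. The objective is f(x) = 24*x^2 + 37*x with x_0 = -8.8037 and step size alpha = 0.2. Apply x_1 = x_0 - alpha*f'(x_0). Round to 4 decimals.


We compute the gradient at x_0 and apply the update.
f'(x) = 48*x + 37
f'(-8.8037) = 48*-8.8037 + 37 = -385.5776
x_1 = -8.8037 - 0.2*-385.5776 = 68.3118


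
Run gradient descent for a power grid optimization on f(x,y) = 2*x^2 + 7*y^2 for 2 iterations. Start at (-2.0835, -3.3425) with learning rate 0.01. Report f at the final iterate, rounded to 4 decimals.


Gradient descent on f(x,y) = 2*x^2 + 7*y^2.
Starting point: (-2.0835, -3.3425), alpha = 0.01
Step 1: grad_x = 2*2*-2.0835 = -8.334, grad_y = 2*7*-3.3425 = -46.795
  x_1 = -2.0835 - 0.01*-8.334 = -2.0002
  y_1 = -3.3425 - 0.01*-46.795 = -2.8746
Step 2: grad_x = 2*2*-2.0002 = -8.0006, grad_y = 2*7*-2.8746 = -40.2437
  x_2 = -2.0002 - 0.01*-8.0006 = -1.9202
  y_2 = -2.8746 - 0.01*-40.2437 = -2.4721
f(-1.9202, -2.4721) = 2*(-1.9202)^2 + 7*(-2.4721)^2 = 50.1534


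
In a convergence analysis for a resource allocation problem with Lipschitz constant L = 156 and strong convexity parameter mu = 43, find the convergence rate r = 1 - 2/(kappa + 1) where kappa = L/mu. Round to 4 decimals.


Step 1: Compute the condition number.
kappa = L/mu = 156/43 = 3.6279
Step 2: Compute the convergence rate.
r = 1 - 2/(kappa + 1) = 1 - 2*mu/(L + mu) = (L - mu)/(L + mu) = 113/199 = 0.5678


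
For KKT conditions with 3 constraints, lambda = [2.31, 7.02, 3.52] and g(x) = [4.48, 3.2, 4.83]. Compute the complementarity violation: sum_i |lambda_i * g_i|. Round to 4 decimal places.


KKT complementary slackness check:
lambda_1 * g_1 = 2.31 * 4.48 = 10.3488
lambda_2 * g_2 = 7.02 * 3.2 = 22.464
lambda_3 * g_3 = 3.52 * 4.83 = 17.0016
Total violation = 10.3488 + 22.464 + 17.0016 = 49.8144


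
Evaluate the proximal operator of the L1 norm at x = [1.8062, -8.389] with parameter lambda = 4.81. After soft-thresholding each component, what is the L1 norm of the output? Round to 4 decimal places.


Soft-thresholding with lambda = 4.81:
prox(1.8062) = sign(1.8062)*max(|1.8062| - 4.81, 0) = 0.0
prox(-8.389) = sign(-8.389)*max(|-8.389| - 4.81, 0) = -3.579
prox(x) = [0.0, -3.579]
||prox(x)||_1 = 0.0 + 3.579 = 3.579


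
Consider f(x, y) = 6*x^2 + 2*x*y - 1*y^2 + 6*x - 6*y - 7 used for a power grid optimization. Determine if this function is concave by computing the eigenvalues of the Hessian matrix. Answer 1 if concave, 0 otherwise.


The Hessian of f(x,y) = 6*x^2 + 2*x*y - 1*y^2 + 6*x - 6*y - 7 is:
H = [[12, 2], [2, -2]]
Trace = 12 - 2 = 10
Determinant = 12*-2 - (2)^2 = -28
Discriminant = (10)^2 - 4*-28 = 212.0
Eigenvalues: lambda_1 = -2.2801, lambda_2 = 12.2801
The function is not concave.

0


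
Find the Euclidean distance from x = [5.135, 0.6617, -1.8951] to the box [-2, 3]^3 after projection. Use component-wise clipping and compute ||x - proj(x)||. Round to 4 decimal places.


Project each component onto [-2, 3].
clip(5.135) = 3.0, clip(0.6617) = 0.6617, clip(-1.8951) = -1.8951
Projection = [3.0, 0.6617, -1.8951]
Squared diffs: [4.5582, 0.0, 0.0]
Distance = sqrt(4.5582) = 2.135


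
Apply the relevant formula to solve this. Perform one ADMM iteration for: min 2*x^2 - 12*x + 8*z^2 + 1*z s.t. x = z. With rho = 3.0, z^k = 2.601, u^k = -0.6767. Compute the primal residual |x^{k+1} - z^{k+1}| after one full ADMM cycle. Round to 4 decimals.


ADMM iteration with rho = 3.0, z^k = 2.601, u^k = -0.6767
Step 1: x-update.
Minimize 2*x^2 - 12*x + (3.0/2)*(x - 2.601 - 0.6767)^2
FOC: (2*2 + 3.0)*x = 12 + 3.0*(2.601 + 0.6767)
x^{k+1} = 3.119
Step 2: z-update.
Minimize 8*z^2 + 1*z + (3.0/2)*(3.119 - z - 0.6767)^2
FOC: (2*8 + 3.0)*z = -1 + 3.0*(3.119 - 0.6767)
z^{k+1} = 0.333
Step 3: u-update.
u^{k+1} = -0.6767 + 3.119 - 0.333 = 2.1093
Step 4: Primal residual = |3.119 - 0.333| = 2.786


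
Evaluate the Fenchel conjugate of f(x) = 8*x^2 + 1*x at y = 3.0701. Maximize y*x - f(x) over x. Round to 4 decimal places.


f*(y) = sup_x {y*x - a*x^2 - b*x} = sup_x {(y-b)*x - a*x^2}
FOC: (y - b) - 2a*x = 0 => x* = (y - b)/(2a)
x* = (3.0701 - 1)/(2*8) = 0.1294
f*(3.0701) = (y-b)^2/(4a) = (3.0701 - 1)^2/(4*8)
= 4.2853/32 = 0.1339


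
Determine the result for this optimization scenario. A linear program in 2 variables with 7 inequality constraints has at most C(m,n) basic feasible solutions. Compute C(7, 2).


Each vertex corresponds to some choice of n active constraints out of m, so the number of vertices is at most C(m, n) = m! / (n!(m-n)!).
m = 7, n = 2
Numerator: 7 * 6
Denominator: 2! = 2
C(7, 2) = 21


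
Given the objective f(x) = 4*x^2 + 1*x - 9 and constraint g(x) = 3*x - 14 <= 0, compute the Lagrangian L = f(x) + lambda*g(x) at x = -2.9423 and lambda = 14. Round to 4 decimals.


Step 1: Evaluate f(x).
f(-2.9423) = 4*(-2.9423)^2 + 1*(-2.9423) - 9 = 22.6862
Step 2: Evaluate g(x).
g(-2.9423) = 3*-2.9423 - 14 = -22.8269
Step 3: Compute Lagrangian.
L = 22.6862 + 14*-22.8269 = -296.8904


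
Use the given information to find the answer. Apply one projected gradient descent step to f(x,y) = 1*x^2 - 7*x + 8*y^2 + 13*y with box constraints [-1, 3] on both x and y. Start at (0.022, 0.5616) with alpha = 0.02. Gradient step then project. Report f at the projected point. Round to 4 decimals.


Step 1: Compute gradient at (0.022, 0.5616).
grad_x = 2*1*0.022 - 7 = -6.956
grad_y = 2*8*0.5616 + 13 = 21.9856
Step 2: Gradient step.
x_raw = 0.022 - 0.02*-6.956 = 0.1611
y_raw = 0.5616 - 0.02*21.9856 = 0.1219
Step 3: Project onto [-1, 3].
x_proj = clip(0.1611) = 0.1611
y_proj = clip(0.1219) = 0.1219
Step 4: Evaluate f.
f(0.1611, 0.1219) = 0.6015


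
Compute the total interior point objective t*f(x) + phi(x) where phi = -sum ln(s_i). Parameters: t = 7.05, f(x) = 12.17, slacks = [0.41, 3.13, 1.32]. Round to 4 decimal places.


Step 1: Compute log-barrier.
ln values: [-0.8916, 1.141, 0.2776]
phi = -(-0.8916 + 1.141 + 0.2776) = -0.5271
Step 2: Compute augmented objective.
t*f(x) = 7.05*12.17 = 85.7985
Total = 85.7985 - 0.5271 = 85.2714


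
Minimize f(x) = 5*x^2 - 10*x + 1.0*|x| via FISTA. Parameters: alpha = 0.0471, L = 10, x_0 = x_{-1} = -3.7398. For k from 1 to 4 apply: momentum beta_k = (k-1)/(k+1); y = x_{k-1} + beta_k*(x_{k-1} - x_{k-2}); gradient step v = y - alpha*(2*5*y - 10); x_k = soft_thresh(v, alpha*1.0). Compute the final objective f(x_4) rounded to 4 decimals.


FISTA on f(x) = 5*x^2 - 10*x + 1.0*|x|
L = 10, alpha = 0.0471
Iteration 1: beta = 0.0, y = -3.7398 + 0.0*(-3.7398 + 3.7398) = -3.7398
  grad(y) = -47.398, v = y - alpha*grad = -1.5074
  prox(v) = soft_thresh(-1.5074, 0.0471) = -1.4603
Iteration 2: beta = 0.3333, y = -1.4603 + 0.3333*(-1.4603 + 3.7398) = -0.7004
  grad(y) = -17.0041, v = y - alpha*grad = 0.1005
  prox(v) = soft_thresh(0.1005, 0.0471) = 0.0534
Iteration 3: beta = 0.5, y = 0.0534 + 0.5*(0.0534 + 1.4603) = 0.8102
  grad(y) = -1.8979, v = y - alpha*grad = 0.8996
  prox(v) = soft_thresh(0.8996, 0.0471) = 0.8525
Iteration 4: beta = 0.6, y = 0.8525 + 0.6*(0.8525 - 0.0534) = 1.332
  grad(y) = 3.3197, v = y - alpha*grad = 1.1756
  prox(v) = soft_thresh(1.1756, 0.0471) = 1.1285
f(x_4) = 5*1.1285^2 - 10*1.1285 + 1.0*|1.1285| = -3.7889


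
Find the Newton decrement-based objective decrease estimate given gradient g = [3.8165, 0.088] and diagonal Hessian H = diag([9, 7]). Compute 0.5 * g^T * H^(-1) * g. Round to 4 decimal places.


Step 1: H is diagonal, so H^(-1) * g = [0.4241, 0.0126].
Step 2: g^T H^(-1) g = sum_i g_i^2 / H_ii
  = (3.8165)^2/9 + (0.088)^2/7
  = 1.6184 + 0.0011 = 1.6195
Step 3: Objective decrease = 0.5 * g^T H^(-1) g = 0.8098


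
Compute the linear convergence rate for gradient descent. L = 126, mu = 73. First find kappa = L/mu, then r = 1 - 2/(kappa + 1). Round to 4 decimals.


Step 1: Compute the condition number.
kappa = L/mu = 126/73 = 1.726
Step 2: Compute the convergence rate.
r = 1 - 2/(kappa + 1) = 1 - 2*mu/(L + mu) = (L - mu)/(L + mu) = 53/199 = 0.2663


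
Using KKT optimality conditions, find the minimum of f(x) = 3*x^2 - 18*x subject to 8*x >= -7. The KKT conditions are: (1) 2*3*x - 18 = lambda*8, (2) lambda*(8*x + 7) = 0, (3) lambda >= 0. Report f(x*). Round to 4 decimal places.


Step 1: Try lambda = 0 (constraint inactive).
Stationarity: 2*3*x - 18 = 0
x* = 18/(2*3) = 3.0
Check constraint: 8*3.0 = 24.0 >= -7 -- satisfied.
Step 2: Compute optimal value.
f(x*) = 3*3.0^2 - 18*3.0 = -27.0


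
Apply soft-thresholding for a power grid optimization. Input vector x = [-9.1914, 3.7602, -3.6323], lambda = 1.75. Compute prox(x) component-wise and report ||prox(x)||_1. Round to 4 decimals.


Soft-thresholding with lambda = 1.75:
prox(-9.1914) = sign(-9.1914)*max(|-9.1914| - 1.75, 0) = -7.4414
prox(3.7602) = sign(3.7602)*max(|3.7602| - 1.75, 0) = 2.0102
prox(-3.6323) = sign(-3.6323)*max(|-3.6323| - 1.75, 0) = -1.8823
prox(x) = [-7.4414, 2.0102, -1.8823]
||prox(x)||_1 = 7.4414 + 2.0102 + 1.8823 = 11.3339


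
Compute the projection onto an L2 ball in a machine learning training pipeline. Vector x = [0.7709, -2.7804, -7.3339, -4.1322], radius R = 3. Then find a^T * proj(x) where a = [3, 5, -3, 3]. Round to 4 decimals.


Step 1: Compute ||x|| (intermediates to 6 decimals).
||x|| = sqrt(0.7709^2 + (-2.7804)^2 + (-7.3339)^2 + (-4.1322)^2) = 8.898656
Step 2: Project.
Since ||x|| > R, scale = R/||x|| = 3/8.898656 = 0.33713, proj(x) = scale * x
proj(x) = [0.259894, -0.937356, -2.472478, -1.393089]
Step 3: Dot product.
a^T * proj(x) = 3*0.259894 + 5*(-0.937356) - 3*(-2.472478) + 3*(-1.393089) = -0.6689


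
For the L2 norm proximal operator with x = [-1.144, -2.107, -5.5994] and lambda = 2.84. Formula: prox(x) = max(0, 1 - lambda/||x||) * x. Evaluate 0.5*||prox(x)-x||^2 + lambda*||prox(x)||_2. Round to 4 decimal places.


Step 1: Compute ||x||.
||x|| = 6.0911
Step 2: Compute scaling factor.
scale = max(0, 1 - 2.84/6.0911) = 0.5337
Step 3: prox(x) = [-0.6106, -1.1246, -2.9887]
||prox(x)|| = 3.2511
Step 4: Proximal objective.
0.5*||prox-x||^2 = 4.0328
lambda*||prox|| = 9.2331
Total = 13.2659


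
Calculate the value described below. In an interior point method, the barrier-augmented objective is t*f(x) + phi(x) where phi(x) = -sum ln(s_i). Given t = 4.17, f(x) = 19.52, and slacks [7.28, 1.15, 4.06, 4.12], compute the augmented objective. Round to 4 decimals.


Step 1: Compute log-barrier.
ln values: [1.9851, 0.1398, 1.4012, 1.4159]
phi = -(1.9851 + 0.1398 + 1.4012 + 1.4159) = -4.9419
Step 2: Compute augmented objective.
t*f(x) = 4.17*19.52 = 81.3984
Total = 81.3984 - 4.9419 = 76.4565


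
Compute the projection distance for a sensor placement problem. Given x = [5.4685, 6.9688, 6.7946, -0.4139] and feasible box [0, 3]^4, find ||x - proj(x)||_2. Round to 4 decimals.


Project each component onto [0, 3].
clip(5.4685) = 3.0, clip(6.9688) = 3.0, clip(6.7946) = 3.0, clip(-0.4139) = 0.0
Projection = [3.0, 3.0, 3.0, 0.0]
Squared diffs: [6.0935, 15.7514, 14.399, 0.1713]
Distance = sqrt(36.4152) = 6.0345
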